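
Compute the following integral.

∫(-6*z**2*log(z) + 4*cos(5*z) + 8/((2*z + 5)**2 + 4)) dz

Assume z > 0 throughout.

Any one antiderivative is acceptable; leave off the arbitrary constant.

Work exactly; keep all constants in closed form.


Answer: -2*z**3*log(z) + 2*z**3/3 + 4*sin(5*z)/5 + 2*atan(z + 5/2).


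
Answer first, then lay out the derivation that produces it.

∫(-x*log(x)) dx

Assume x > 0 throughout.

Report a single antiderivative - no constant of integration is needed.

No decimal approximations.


The answer is -x**2*log(x)/2 + x**2/4.
Step 1. Integrate ∫(-x*log(x)) dx by parts with u = log(x), dv = (-x) dx, so v = -x**2/2 [assuming x > 0]: now -x**2*log(x)/2 + ∫(x/2) dx.
Step 2. Evaluate the standard form: now -x**2*log(x)/2 + x**2/4.
Answer: -x**2*log(x)/2 + x**2/4.


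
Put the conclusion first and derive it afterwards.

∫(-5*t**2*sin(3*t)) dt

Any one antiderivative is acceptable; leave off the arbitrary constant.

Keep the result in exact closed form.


The answer is 5*t**2*cos(3*t)/3 - 10*t*sin(3*t)/9 - 10*cos(3*t)/27.
Step 1. Integrate ∫(-5*t**2*sin(3*t)) dt by parts with u = t**2, dv = (-5*sin(3*t)) dt, so v = 5*cos(3*t)/3: now 5*t**2*cos(3*t)/3 + ∫(-10*t*cos(3*t)/3) dt.
Step 2. Integrate ∫(-10*t*cos(3*t)/3) dt by parts with u = t, dv = (-10*cos(3*t)/3) dt, so v = -10*sin(3*t)/9: now 5*t**2*cos(3*t)/3 - 10*t*sin(3*t)/9 + ∫(10*sin(3*t)/9) dt.
Step 3. Evaluate the standard form: now 5*t**2*cos(3*t)/3 - 10*t*sin(3*t)/9 - 10*cos(3*t)/27.
Answer: 5*t**2*cos(3*t)/3 - 10*t*sin(3*t)/9 - 10*cos(3*t)/27.


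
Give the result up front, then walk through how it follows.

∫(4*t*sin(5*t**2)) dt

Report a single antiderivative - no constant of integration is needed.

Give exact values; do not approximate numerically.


The answer is -2*cos(5*t**2)/5.
Step 1. Substitute u = t**2, turning ∫(4*t*sin(5*t**2)) dt into ∫(2*sin(5*u)) du: now ∫(2*sin(5*u)) du.
Step 2. Evaluate the standard form: now -2*cos(5*u)/5.
Step 3. Substitute back u = t**2: now -2*cos(5*t**2)/5.
Answer: -2*cos(5*t**2)/5.


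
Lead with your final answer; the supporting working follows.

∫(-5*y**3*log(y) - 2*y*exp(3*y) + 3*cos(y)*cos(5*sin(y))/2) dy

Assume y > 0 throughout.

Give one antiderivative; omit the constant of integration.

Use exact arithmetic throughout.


The answer is -5*y**4*log(y)/4 + 5*y**4/16 - 2*y*exp(3*y)/3 + 2*exp(3*y)/9 + 3*sin(5*sin(y))/10.
Step 1. Rewrite: now ∫(-2*y*exp(3*y)) dy + ∫(-5*y**3*log(y)) dy + ∫(3*cos(y)*cos(5*sin(y))/2) dy.
Step 2. Integrate ∫(-2*y*exp(3*y)) dy by parts with u = y, dv = (-2*exp(3*y)) dy, so v = -2*exp(3*y)/3: now -2*y*exp(3*y)/3 + ∫(-5*y**3*log(y)) dy + ∫(3*cos(y)*cos(5*sin(y))/2) dy + ∫(2*exp(3*y)/3) dy.
Step 3. Evaluate the standard form: now -2*y*exp(3*y)/3 + 2*exp(3*y)/9 + ∫(-5*y**3*log(y)) dy + ∫(3*cos(y)*cos(5*sin(y))/2) dy.
Step 4. Integrate ∫(-5*y**3*log(y)) dy by parts with u = log(y), dv = (-5*y**3) dy, so v = -5*y**4/4 [assuming y > 0]: now -5*y**4*log(y)/4 - 2*y*exp(3*y)/3 + 2*exp(3*y)/9 + ∫(5*y**3/4) dy + ∫(3*cos(y)*cos(5*sin(y))/2) dy.
Step 5. Evaluate the standard form: now -5*y**4*log(y)/4 + 5*y**4/16 - 2*y*exp(3*y)/3 + 2*exp(3*y)/9 + ∫(3*cos(y)*cos(5*sin(y))/2) dy.
Step 6. Substitute u = sin(y), turning ∫(3*cos(y)*cos(5*sin(y))/2) dy into ∫(3*cos(5*u)/2) du: now -5*y**4*log(y)/4 + 5*y**4/16 - 2*y*exp(3*y)/3 + 2*exp(3*y)/9 + ∫(3*cos(5*u)/2) du.
Step 7. Evaluate the standard form: now -5*y**4*log(y)/4 + 5*y**4/16 - 2*y*exp(3*y)/3 + 2*exp(3*y)/9 + 3*sin(5*u)/10.
Step 8. Substitute back u = sin(y): now -5*y**4*log(y)/4 + 5*y**4/16 - 2*y*exp(3*y)/3 + 2*exp(3*y)/9 + 3*sin(5*sin(y))/10.
Answer: -5*y**4*log(y)/4 + 5*y**4/16 - 2*y*exp(3*y)/3 + 2*exp(3*y)/9 + 3*sin(5*sin(y))/10.


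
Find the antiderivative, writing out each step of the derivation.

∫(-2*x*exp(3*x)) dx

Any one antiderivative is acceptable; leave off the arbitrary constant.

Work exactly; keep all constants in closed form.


Step 1. Integrate ∫(-2*x*exp(3*x)) dx by parts with u = x, dv = (-2*exp(3*x)) dx, so v = -2*exp(3*x)/3: now -2*x*exp(3*x)/3 + ∫(2*exp(3*x)/3) dx.
Step 2. Evaluate the standard form: now -2*x*exp(3*x)/3 + 2*exp(3*x)/9.
Answer: -2*x*exp(3*x)/3 + 2*exp(3*x)/9.


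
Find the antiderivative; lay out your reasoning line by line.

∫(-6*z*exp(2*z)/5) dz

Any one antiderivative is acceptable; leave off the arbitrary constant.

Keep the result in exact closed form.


Step 1. Integrate ∫(-6*z*exp(2*z)/5) dz by parts with u = z, dv = (-6*exp(2*z)/5) dz, so v = -3*exp(2*z)/5: now -3*z*exp(2*z)/5 + ∫(3*exp(2*z)/5) dz.
Step 2. Evaluate the standard form: now -3*z*exp(2*z)/5 + 3*exp(2*z)/10.
Answer: -3*z*exp(2*z)/5 + 3*exp(2*z)/10.


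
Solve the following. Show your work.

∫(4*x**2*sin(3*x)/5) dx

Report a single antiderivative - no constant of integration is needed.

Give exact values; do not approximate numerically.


Step 1. Integrate ∫(4*x**2*sin(3*x)/5) dx by parts with u = x**2, dv = (4*sin(3*x)/5) dx, so v = -4*cos(3*x)/15: now -4*x**2*cos(3*x)/15 + ∫(8*x*cos(3*x)/15) dx.
Step 2. Integrate ∫(8*x*cos(3*x)/15) dx by parts with u = x, dv = (8*cos(3*x)/15) dx, so v = 8*sin(3*x)/45: now -4*x**2*cos(3*x)/15 + 8*x*sin(3*x)/45 + ∫(-8*sin(3*x)/45) dx.
Step 3. Evaluate the standard form: now -4*x**2*cos(3*x)/15 + 8*x*sin(3*x)/45 + 8*cos(3*x)/135.
Answer: -4*x**2*cos(3*x)/15 + 8*x*sin(3*x)/45 + 8*cos(3*x)/135.


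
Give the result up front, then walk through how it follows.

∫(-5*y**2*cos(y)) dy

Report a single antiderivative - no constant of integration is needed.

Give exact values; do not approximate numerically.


The answer is -5*y**2*sin(y) - 10*y*cos(y) + 10*sin(y).
Step 1. Integrate ∫(-5*y**2*cos(y)) dy by parts with u = y**2, dv = (-5*cos(y)) dy, so v = -5*sin(y): now -5*y**2*sin(y) + ∫(10*y*sin(y)) dy.
Step 2. Integrate ∫(10*y*sin(y)) dy by parts with u = y, dv = (10*sin(y)) dy, so v = -10*cos(y): now -5*y**2*sin(y) - 10*y*cos(y) + ∫(10*cos(y)) dy.
Step 3. Evaluate the standard form: now -5*y**2*sin(y) - 10*y*cos(y) + 10*sin(y).
Answer: -5*y**2*sin(y) - 10*y*cos(y) + 10*sin(y).


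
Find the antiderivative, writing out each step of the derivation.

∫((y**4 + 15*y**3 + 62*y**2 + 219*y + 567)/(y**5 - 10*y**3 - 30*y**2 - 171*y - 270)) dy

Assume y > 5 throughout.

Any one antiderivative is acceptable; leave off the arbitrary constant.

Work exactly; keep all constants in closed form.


Step 1. Decompose ∫((y**4 + 15*y**3 + 62*y**2 + 219*y + 567)/(y**5 - 10*y**3 - 30*y**2 - 171*y - 270)) dy by partial fractions, (y**4 + 15*y**3 + 62*y**2 + 219*y + 567)/(y**5 - 10*y**3 - 30*y**2 - 171*y - 270) = -3/(y**2 + 9) + 1/(y + 3) - 3/(y + 2) + 3/(y - 5): now ∫(3/(y - 5)) dy + ∫(-3/(y + 2)) dy + ∫(1/(y + 3)) dy + ∫(-3/(y**2 + 9)) dy.
Step 2. Evaluate the standard form [assuming y > -3]: now log(y + 3) + ∫(3/(y - 5)) dy + ∫(-3/(y + 2)) dy + ∫(-3/(y**2 + 9)) dy.
Step 3. Evaluate the standard form [assuming y > -2]: now -3*log(y + 2) + log(y + 3) + ∫(3/(y - 5)) dy + ∫(-3/(y**2 + 9)) dy.
Step 4. Evaluate the standard form [assuming y > 5]: now 3*log(y - 5) - 3*log(y + 2) + log(y + 3) + ∫(-3/(y**2 + 9)) dy.
Step 5. Evaluate the standard form: now 3*log(y - 5) - 3*log(y + 2) + log(y + 3) - atan(y/3).
Answer: 3*log(y - 5) - 3*log(y + 2) + log(y + 3) - atan(y/3).


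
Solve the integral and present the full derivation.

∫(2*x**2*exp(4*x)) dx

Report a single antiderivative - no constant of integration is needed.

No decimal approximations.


Step 1. Integrate ∫(2*x**2*exp(4*x)) dx by parts with u = x**2, dv = (2*exp(4*x)) dx, so v = exp(4*x)/2: now x**2*exp(4*x)/2 + ∫(-x*exp(4*x)) dx.
Step 2. Integrate ∫(-x*exp(4*x)) dx by parts with u = x, dv = (-exp(4*x)) dx, so v = -exp(4*x)/4: now x**2*exp(4*x)/2 - x*exp(4*x)/4 + ∫(exp(4*x)/4) dx.
Step 3. Evaluate the standard form: now x**2*exp(4*x)/2 - x*exp(4*x)/4 + exp(4*x)/16.
Answer: x**2*exp(4*x)/2 - x*exp(4*x)/4 + exp(4*x)/16.


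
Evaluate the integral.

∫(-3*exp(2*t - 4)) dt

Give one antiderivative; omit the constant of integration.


Answer: -3*exp(2*t - 4)/2.


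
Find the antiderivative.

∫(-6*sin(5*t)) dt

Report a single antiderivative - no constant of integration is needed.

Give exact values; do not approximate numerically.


Answer: 6*cos(5*t)/5.


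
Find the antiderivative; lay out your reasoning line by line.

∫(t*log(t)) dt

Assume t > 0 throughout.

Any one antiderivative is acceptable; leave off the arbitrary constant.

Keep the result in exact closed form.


Step 1. Integrate ∫(t*log(t)) dt by parts with u = log(t), dv = (t) dt, so v = t**2/2 [assuming t > 0]: now t**2*log(t)/2 + ∫(-t/2) dt.
Step 2. Evaluate the standard form: now t**2*log(t)/2 - t**2/4.
Answer: t**2*log(t)/2 - t**2/4.


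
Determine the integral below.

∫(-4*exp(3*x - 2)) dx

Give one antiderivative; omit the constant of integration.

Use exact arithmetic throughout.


Answer: -4*exp(3*x - 2)/3.


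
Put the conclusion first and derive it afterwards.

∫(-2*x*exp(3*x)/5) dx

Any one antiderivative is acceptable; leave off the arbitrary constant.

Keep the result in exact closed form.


The answer is -2*x*exp(3*x)/15 + 2*exp(3*x)/45.
Step 1. Integrate ∫(-2*x*exp(3*x)/5) dx by parts with u = x, dv = (-2*exp(3*x)/5) dx, so v = -2*exp(3*x)/15: now -2*x*exp(3*x)/15 + ∫(2*exp(3*x)/15) dx.
Step 2. Evaluate the standard form: now -2*x*exp(3*x)/15 + 2*exp(3*x)/45.
Answer: -2*x*exp(3*x)/15 + 2*exp(3*x)/45.


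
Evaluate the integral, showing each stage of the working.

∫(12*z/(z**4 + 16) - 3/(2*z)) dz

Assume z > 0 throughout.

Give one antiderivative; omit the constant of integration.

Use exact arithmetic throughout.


Step 1. Rewrite: now ∫(-3/(2*z)) dz + ∫(12*z/(z**4 + 16)) dz.
Step 2. Substitute u = z**2, turning ∫(12*z/(z**4 + 16)) dz into ∫(6/(u**2 + 16)) du: now ∫(-3/(2*z)) dz + ∫(6/(u**2 + 16)) du.
Step 3. Evaluate the standard form: now 3*atan(u/4)/2 + ∫(-3/(2*z)) dz.
Step 4. Substitute back u = z**2: now 3*atan(z**2/4)/2 + ∫(-3/(2*z)) dz.
Step 5. Evaluate the standard form [assuming z > 0]: now -3*log(z)/2 + 3*atan(z**2/4)/2.
Answer: -3*log(z)/2 + 3*atan(z**2/4)/2.


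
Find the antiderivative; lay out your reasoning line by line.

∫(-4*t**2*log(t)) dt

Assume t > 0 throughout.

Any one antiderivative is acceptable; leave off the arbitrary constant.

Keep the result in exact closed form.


Step 1. Integrate ∫(-4*t**2*log(t)) dt by parts with u = log(t), dv = (-4*t**2) dt, so v = -4*t**3/3 [assuming t > 0]: now -4*t**3*log(t)/3 + ∫(4*t**2/3) dt.
Step 2. Evaluate the standard form: now -4*t**3*log(t)/3 + 4*t**3/9.
Answer: -4*t**3*log(t)/3 + 4*t**3/9.


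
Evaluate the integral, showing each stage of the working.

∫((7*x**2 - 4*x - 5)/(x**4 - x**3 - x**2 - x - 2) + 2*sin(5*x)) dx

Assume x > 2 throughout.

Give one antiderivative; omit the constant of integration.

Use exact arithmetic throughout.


Step 1. Rewrite: now ∫((7*x**2 - 4*x - 5)/(x**4 - x**3 - x**2 - x - 2)) dx + ∫(2*sin(5*x)) dx.
Step 2. Decompose ∫((7*x**2 - 4*x - 5)/(x**4 - x**3 - x**2 - x - 2)) dx by partial fractions, (7*x**2 - 4*x - 5)/(x**4 - x**3 - x**2 - x - 2) = 4/(x**2 + 1) - 1/(x + 1) + 1/(x - 2): now ∫(1/(x - 2)) dx + ∫(-1/(x + 1)) dx + ∫(4/(x**2 + 1)) dx + ∫(2*sin(5*x)) dx.
Step 3. Evaluate the standard form [assuming x > 2]: now log(x - 2) + ∫(-1/(x + 1)) dx + ∫(4/(x**2 + 1)) dx + ∫(2*sin(5*x)) dx.
Step 4. Evaluate the standard form [assuming x > -1]: now log(x - 2) - log(x + 1) + ∫(4/(x**2 + 1)) dx + ∫(2*sin(5*x)) dx.
Step 5. Evaluate the standard form: now log(x - 2) - log(x + 1) + 4*atan(x) + ∫(2*sin(5*x)) dx.
Step 6. Evaluate the standard form: now log(x - 2) - log(x + 1) - 2*cos(5*x)/5 + 4*atan(x).
Answer: log(x - 2) - log(x + 1) - 2*cos(5*x)/5 + 4*atan(x).


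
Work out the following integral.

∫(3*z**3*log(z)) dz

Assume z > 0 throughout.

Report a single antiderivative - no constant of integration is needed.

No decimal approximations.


Answer: 3*z**4*log(z)/4 - 3*z**4/16.


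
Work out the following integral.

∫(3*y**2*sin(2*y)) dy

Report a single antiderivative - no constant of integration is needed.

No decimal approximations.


Answer: -3*y**2*cos(2*y)/2 + 3*y*sin(2*y)/2 + 3*cos(2*y)/4.


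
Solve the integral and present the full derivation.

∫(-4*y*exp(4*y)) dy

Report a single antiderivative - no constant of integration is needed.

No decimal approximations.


Step 1. Integrate ∫(-4*y*exp(4*y)) dy by parts with u = y, dv = (-4*exp(4*y)) dy, so v = -exp(4*y): now -y*exp(4*y) + ∫(exp(4*y)) dy.
Step 2. Evaluate the standard form: now -y*exp(4*y) + exp(4*y)/4.
Answer: -y*exp(4*y) + exp(4*y)/4.


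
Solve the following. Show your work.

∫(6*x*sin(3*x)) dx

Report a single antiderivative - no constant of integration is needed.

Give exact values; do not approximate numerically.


Step 1. Integrate ∫(6*x*sin(3*x)) dx by parts with u = x, dv = (6*sin(3*x)) dx, so v = -2*cos(3*x): now -2*x*cos(3*x) + ∫(2*cos(3*x)) dx.
Step 2. Evaluate the standard form: now -2*x*cos(3*x) + 2*sin(3*x)/3.
Answer: -2*x*cos(3*x) + 2*sin(3*x)/3.


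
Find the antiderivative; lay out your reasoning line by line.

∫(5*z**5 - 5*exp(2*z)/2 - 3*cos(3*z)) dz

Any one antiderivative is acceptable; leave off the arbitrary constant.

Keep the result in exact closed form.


Step 1. Rewrite: now ∫(5*z**5) dz + ∫(-5*exp(2*z)/2) dz + ∫(-3*cos(3*z)) dz.
Step 2. Evaluate the standard form: now 5*z**6/6 + ∫(-5*exp(2*z)/2) dz + ∫(-3*cos(3*z)) dz.
Step 3. Evaluate the standard form: now 5*z**6/6 - 5*exp(2*z)/4 + ∫(-3*cos(3*z)) dz.
Step 4. Evaluate the standard form: now 5*z**6/6 - 5*exp(2*z)/4 - sin(3*z).
Answer: 5*z**6/6 - 5*exp(2*z)/4 - sin(3*z).


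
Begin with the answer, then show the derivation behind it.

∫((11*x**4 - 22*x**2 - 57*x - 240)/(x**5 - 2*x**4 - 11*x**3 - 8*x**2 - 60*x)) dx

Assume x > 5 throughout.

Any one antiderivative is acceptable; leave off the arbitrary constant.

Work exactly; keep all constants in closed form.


The answer is 4*log(x) + 5*log(x - 5) + 2*log(x + 3) + 3*atan(x/2)/2.
Step 1. Decompose ∫((11*x**4 - 22*x**2 - 57*x - 240)/(x**5 - 2*x**4 - 11*x**3 - 8*x**2 - 60*x)) dx by partial fractions, (11*x**4 - 22*x**2 - 57*x - 240)/(x**5 - 2*x**4 - 11*x**3 - 8*x**2 - 60*x) = 3/(x**2 + 4) + 2/(x + 3) + 5/(x - 5) + 4/x: now ∫(4/x) dx + ∫(5/(x - 5)) dx + ∫(2/(x + 3)) dx + ∫(3/(x**2 + 4)) dx.
Step 2. Evaluate the standard form [assuming x > -3]: now 2*log(x + 3) + ∫(4/x) dx + ∫(5/(x - 5)) dx + ∫(3/(x**2 + 4)) dx.
Step 3. Evaluate the standard form [assuming x > 0]: now 4*log(x) + 2*log(x + 3) + ∫(5/(x - 5)) dx + ∫(3/(x**2 + 4)) dx.
Step 4. Evaluate the standard form [assuming x > 5]: now 4*log(x) + 5*log(x - 5) + 2*log(x + 3) + ∫(3/(x**2 + 4)) dx.
Step 5. Evaluate the standard form: now 4*log(x) + 5*log(x - 5) + 2*log(x + 3) + 3*atan(x/2)/2.
Answer: 4*log(x) + 5*log(x - 5) + 2*log(x + 3) + 3*atan(x/2)/2.


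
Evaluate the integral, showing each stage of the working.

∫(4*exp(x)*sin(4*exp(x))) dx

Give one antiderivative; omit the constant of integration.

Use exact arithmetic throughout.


Step 1. Substitute u = exp(x), turning ∫(4*exp(x)*sin(4*exp(x))) dx into ∫(4*sin(4*u)) du: now ∫(4*sin(4*u)) du.
Step 2. Evaluate the standard form: now -cos(4*u).
Step 3. Substitute back u = exp(x): now -cos(4*exp(x)).
Answer: -cos(4*exp(x)).


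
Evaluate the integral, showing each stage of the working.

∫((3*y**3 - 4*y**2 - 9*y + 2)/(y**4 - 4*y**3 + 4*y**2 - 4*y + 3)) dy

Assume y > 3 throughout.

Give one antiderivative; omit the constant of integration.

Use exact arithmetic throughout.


Step 1. Decompose ∫((3*y**3 - 4*y**2 - 9*y + 2)/(y**4 - 4*y**3 + 4*y**2 - 4*y + 3)) dy by partial fractions, (3*y**3 - 4*y**2 - 9*y + 2)/(y**4 - 4*y**3 + 4*y**2 - 4*y + 3) = 3/(y**2 + 1) + 2/(y - 1) + 1/(y - 3): now ∫(1/(y - 3)) dy + ∫(2/(y - 1)) dy + ∫(3/(y**2 + 1)) dy.
Step 2. Evaluate the standard form [assuming y > 1]: now 2*log(y - 1) + ∫(1/(y - 3)) dy + ∫(3/(y**2 + 1)) dy.
Step 3. Evaluate the standard form [assuming y > 3]: now log(y - 3) + 2*log(y - 1) + ∫(3/(y**2 + 1)) dy.
Step 4. Evaluate the standard form: now log(y - 3) + 2*log(y - 1) + 3*atan(y).
Answer: log(y - 3) + 2*log(y - 1) + 3*atan(y).


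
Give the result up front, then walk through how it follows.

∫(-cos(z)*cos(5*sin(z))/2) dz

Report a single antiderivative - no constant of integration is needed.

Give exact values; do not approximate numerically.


The answer is -sin(5*sin(z))/10.
Step 1. Substitute u = sin(z), turning ∫(-cos(z)*cos(5*sin(z))/2) dz into ∫(-cos(5*u)/2) du: now ∫(-cos(5*u)/2) du.
Step 2. Evaluate the standard form: now -sin(5*u)/10.
Step 3. Substitute back u = sin(z): now -sin(5*sin(z))/10.
Answer: -sin(5*sin(z))/10.


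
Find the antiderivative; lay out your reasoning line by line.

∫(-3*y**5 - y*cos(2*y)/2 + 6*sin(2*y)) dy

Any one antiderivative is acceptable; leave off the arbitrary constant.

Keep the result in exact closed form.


Step 1. Rewrite: now ∫(-3*y**5) dy + ∫(-y*cos(2*y)/2) dy + ∫(6*sin(2*y)) dy.
Step 2. Integrate ∫(-y*cos(2*y)/2) dy by parts with u = y, dv = (-cos(2*y)/2) dy, so v = -sin(2*y)/4: now -y*sin(2*y)/4 + ∫(-3*y**5) dy + ∫(sin(2*y)/4) dy + ∫(6*sin(2*y)) dy.
Step 3. Evaluate the standard form: now -y*sin(2*y)/4 - cos(2*y)/8 + ∫(-3*y**5) dy + ∫(6*sin(2*y)) dy.
Step 4. Evaluate the standard form: now -y**6/2 - y*sin(2*y)/4 - cos(2*y)/8 + ∫(6*sin(2*y)) dy.
Step 5. Evaluate the standard form: now -y**6/2 - y*sin(2*y)/4 - 25*cos(2*y)/8.
Answer: -y**6/2 - y*sin(2*y)/4 - 25*cos(2*y)/8.


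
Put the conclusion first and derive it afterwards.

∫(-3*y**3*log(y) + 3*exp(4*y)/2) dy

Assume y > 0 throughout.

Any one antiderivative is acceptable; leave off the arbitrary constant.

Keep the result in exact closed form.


The answer is -3*y**4*log(y)/4 + 3*y**4/16 + 3*exp(4*y)/8.
Step 1. Rewrite: now ∫(-3*y**3*log(y)) dy + ∫(3*exp(4*y)/2) dy.
Step 2. Integrate ∫(-3*y**3*log(y)) dy by parts with u = log(y), dv = (-3*y**3) dy, so v = -3*y**4/4 [assuming y > 0]: now -3*y**4*log(y)/4 + ∫(3*y**3/4) dy + ∫(3*exp(4*y)/2) dy.
Step 3. Evaluate the standard form: now -3*y**4*log(y)/4 + 3*y**4/16 + ∫(3*exp(4*y)/2) dy.
Step 4. Evaluate the standard form: now -3*y**4*log(y)/4 + 3*y**4/16 + 3*exp(4*y)/8.
Answer: -3*y**4*log(y)/4 + 3*y**4/16 + 3*exp(4*y)/8.


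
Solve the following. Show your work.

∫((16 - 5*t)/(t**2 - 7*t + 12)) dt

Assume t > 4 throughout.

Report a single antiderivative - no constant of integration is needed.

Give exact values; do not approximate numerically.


Step 1. Decompose ∫((16 - 5*t)/(t**2 - 7*t + 12)) dt by partial fractions, (16 - 5*t)/(t**2 - 7*t + 12) = -1/(t - 3) - 4/(t - 4): now ∫(-4/(t - 4)) dt + ∫(-1/(t - 3)) dt.
Step 2. Evaluate the standard form [assuming t > 3]: now -log(t - 3) + ∫(-4/(t - 4)) dt.
Step 3. Evaluate the standard form [assuming t > 4]: now -4*log(t - 4) - log(t - 3).
Answer: -4*log(t - 4) - log(t - 3).


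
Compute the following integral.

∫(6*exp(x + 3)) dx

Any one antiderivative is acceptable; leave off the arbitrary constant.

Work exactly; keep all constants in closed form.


Answer: 6*exp(x + 3).


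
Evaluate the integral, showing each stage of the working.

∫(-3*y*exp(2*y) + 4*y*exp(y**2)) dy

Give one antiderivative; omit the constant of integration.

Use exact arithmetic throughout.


Step 1. Rewrite: now ∫(-3*y*exp(2*y)) dy + ∫(4*y*exp(y**2)) dy.
Step 2. Integrate ∫(-3*y*exp(2*y)) dy by parts with u = y, dv = (-3*exp(2*y)) dy, so v = -3*exp(2*y)/2: now -3*y*exp(2*y)/2 + ∫(4*y*exp(y**2)) dy + ∫(3*exp(2*y)/2) dy.
Step 3. Evaluate the standard form: now -3*y*exp(2*y)/2 + 3*exp(2*y)/4 + ∫(4*y*exp(y**2)) dy.
Step 4. Substitute u = y**2, turning ∫(4*y*exp(y**2)) dy into ∫(2*exp(u)) du: now -3*y*exp(2*y)/2 + 3*exp(2*y)/4 + ∫(2*exp(u)) du.
Step 5. Evaluate the standard form: now -3*y*exp(2*y)/2 + 2*exp(u) + 3*exp(2*y)/4.
Step 6. Substitute back u = y**2: now -3*y*exp(2*y)/2 + 3*exp(2*y)/4 + 2*exp(y**2).
Answer: -3*y*exp(2*y)/2 + 3*exp(2*y)/4 + 2*exp(y**2).


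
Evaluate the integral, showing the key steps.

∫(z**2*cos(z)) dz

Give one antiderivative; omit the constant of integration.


Step 1. Integrate ∫(z**2*cos(z)) dz by parts with u = z**2, dv = (cos(z)) dz, so v = sin(z): now z**2*sin(z) + ∫(-2*z*sin(z)) dz.
Step 2. Integrate ∫(-2*z*sin(z)) dz by parts with u = z, dv = (-2*sin(z)) dz, so v = 2*cos(z): now z**2*sin(z) + 2*z*cos(z) + ∫(-2*cos(z)) dz.
Step 3. Evaluate the standard form: now z**2*sin(z) + 2*z*cos(z) - 2*sin(z).
Answer: z**2*sin(z) + 2*z*cos(z) - 2*sin(z).


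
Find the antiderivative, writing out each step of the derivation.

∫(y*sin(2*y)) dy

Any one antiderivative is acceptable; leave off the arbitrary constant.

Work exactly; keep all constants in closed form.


Step 1. Integrate ∫(y*sin(2*y)) dy by parts with u = y, dv = (sin(2*y)) dy, so v = -cos(2*y)/2: now -y*cos(2*y)/2 + ∫(cos(2*y)/2) dy.
Step 2. Evaluate the standard form: now -y*cos(2*y)/2 + sin(2*y)/4.
Answer: -y*cos(2*y)/2 + sin(2*y)/4.


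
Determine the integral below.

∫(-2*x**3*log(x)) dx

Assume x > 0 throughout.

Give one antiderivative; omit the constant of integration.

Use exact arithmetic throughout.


Answer: -x**4*log(x)/2 + x**4/8.


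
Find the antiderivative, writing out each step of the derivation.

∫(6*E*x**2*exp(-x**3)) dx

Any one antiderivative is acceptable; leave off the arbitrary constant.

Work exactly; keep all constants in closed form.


Step 1. Substitute u = x**3 - 1, turning ∫(6*E*x**2*exp(-x**3)) dx into ∫(2*exp(-u)) du: now ∫(2*exp(-u)) du.
Step 2. Evaluate the standard form: now -2*exp(-u).
Step 3. Substitute back u = x**3 - 1: now -2*exp(1 - x**3).
Answer: -2*exp(1 - x**3).


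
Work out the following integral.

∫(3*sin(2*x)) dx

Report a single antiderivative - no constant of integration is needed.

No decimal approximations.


Answer: -3*cos(2*x)/2.


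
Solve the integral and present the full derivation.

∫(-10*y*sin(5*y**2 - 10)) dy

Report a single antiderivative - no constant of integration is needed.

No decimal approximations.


Step 1. Substitute u = y**2 - 2, turning ∫(-10*y*sin(5*y**2 - 10)) dy into ∫(-5*sin(5*u)) du: now ∫(-5*sin(5*u)) du.
Step 2. Evaluate the standard form: now cos(5*u).
Step 3. Substitute back u = y**2 - 2: now cos(5*y**2 - 10).
Answer: cos(5*y**2 - 10).


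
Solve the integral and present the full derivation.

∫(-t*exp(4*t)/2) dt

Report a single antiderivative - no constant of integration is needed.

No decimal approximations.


Step 1. Integrate ∫(-t*exp(4*t)/2) dt by parts with u = t, dv = (-exp(4*t)/2) dt, so v = -exp(4*t)/8: now -t*exp(4*t)/8 + ∫(exp(4*t)/8) dt.
Step 2. Evaluate the standard form: now -t*exp(4*t)/8 + exp(4*t)/32.
Answer: -t*exp(4*t)/8 + exp(4*t)/32.


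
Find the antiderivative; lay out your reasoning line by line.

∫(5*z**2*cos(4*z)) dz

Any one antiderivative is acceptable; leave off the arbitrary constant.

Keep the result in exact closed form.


Step 1. Integrate ∫(5*z**2*cos(4*z)) dz by parts with u = z**2, dv = (5*cos(4*z)) dz, so v = 5*sin(4*z)/4: now 5*z**2*sin(4*z)/4 + ∫(-5*z*sin(4*z)/2) dz.
Step 2. Integrate ∫(-5*z*sin(4*z)/2) dz by parts with u = z, dv = (-5*sin(4*z)/2) dz, so v = 5*cos(4*z)/8: now 5*z**2*sin(4*z)/4 + 5*z*cos(4*z)/8 + ∫(-5*cos(4*z)/8) dz.
Step 3. Evaluate the standard form: now 5*z**2*sin(4*z)/4 + 5*z*cos(4*z)/8 - 5*sin(4*z)/32.
Answer: 5*z**2*sin(4*z)/4 + 5*z*cos(4*z)/8 - 5*sin(4*z)/32.


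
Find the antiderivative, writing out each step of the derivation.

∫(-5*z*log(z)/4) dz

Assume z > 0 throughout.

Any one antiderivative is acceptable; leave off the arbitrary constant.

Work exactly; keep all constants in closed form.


Step 1. Integrate ∫(-5*z*log(z)/4) dz by parts with u = log(z), dv = (-5*z/4) dz, so v = -5*z**2/8 [assuming z > 0]: now -5*z**2*log(z)/8 + ∫(5*z/8) dz.
Step 2. Evaluate the standard form: now -5*z**2*log(z)/8 + 5*z**2/16.
Answer: -5*z**2*log(z)/8 + 5*z**2/16.


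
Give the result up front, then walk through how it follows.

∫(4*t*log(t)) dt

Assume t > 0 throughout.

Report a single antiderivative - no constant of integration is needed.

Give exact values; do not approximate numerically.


The answer is 2*t**2*log(t) - t**2.
Step 1. Integrate ∫(4*t*log(t)) dt by parts with u = log(t), dv = (4*t) dt, so v = 2*t**2 [assuming t > 0]: now 2*t**2*log(t) + ∫(-2*t) dt.
Step 2. Evaluate the standard form: now 2*t**2*log(t) - t**2.
Answer: 2*t**2*log(t) - t**2.


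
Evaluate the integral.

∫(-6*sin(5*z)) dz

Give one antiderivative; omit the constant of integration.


Answer: 6*cos(5*z)/5.


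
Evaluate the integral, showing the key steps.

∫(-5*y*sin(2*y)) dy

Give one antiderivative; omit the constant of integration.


Step 1. Integrate ∫(-5*y*sin(2*y)) dy by parts with u = y, dv = (-5*sin(2*y)) dy, so v = 5*cos(2*y)/2: now 5*y*cos(2*y)/2 + ∫(-5*cos(2*y)/2) dy.
Step 2. Evaluate the standard form: now 5*y*cos(2*y)/2 - 5*sin(2*y)/4.
Answer: 5*y*cos(2*y)/2 - 5*sin(2*y)/4.


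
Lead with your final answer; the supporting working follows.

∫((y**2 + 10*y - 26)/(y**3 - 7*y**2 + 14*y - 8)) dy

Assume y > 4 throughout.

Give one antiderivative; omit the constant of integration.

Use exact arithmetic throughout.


The answer is 5*log(y - 4) + log(y - 2) - 5*log(y - 1).
Step 1. Decompose ∫((y**2 + 10*y - 26)/(y**3 - 7*y**2 + 14*y - 8)) dy by partial fractions, (y**2 + 10*y - 26)/(y**3 - 7*y**2 + 14*y - 8) = -5/(y - 1) + 1/(y - 2) + 5/(y - 4): now ∫(5/(y - 4)) dy + ∫(1/(y - 2)) dy + ∫(-5/(y - 1)) dy.
Step 2. Evaluate the standard form [assuming y > 2]: now log(y - 2) + ∫(5/(y - 4)) dy + ∫(-5/(y - 1)) dy.
Step 3. Evaluate the standard form [assuming y > 1]: now log(y - 2) - 5*log(y - 1) + ∫(5/(y - 4)) dy.
Step 4. Evaluate the standard form [assuming y > 4]: now 5*log(y - 4) + log(y - 2) - 5*log(y - 1).
Answer: 5*log(y - 4) + log(y - 2) - 5*log(y - 1).


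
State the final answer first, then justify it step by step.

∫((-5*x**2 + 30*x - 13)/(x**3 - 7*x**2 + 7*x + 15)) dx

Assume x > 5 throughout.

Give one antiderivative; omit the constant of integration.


The answer is log(x - 5) - 4*log(x - 3) - 2*log(x + 1).
Step 1. Decompose ∫((-5*x**2 + 30*x - 13)/(x**3 - 7*x**2 + 7*x + 15)) dx by partial fractions, (-5*x**2 + 30*x - 13)/(x**3 - 7*x**2 + 7*x + 15) = -2/(x + 1) - 4/(x - 3) + 1/(x - 5): now ∫(1/(x - 5)) dx + ∫(-4/(x - 3)) dx + ∫(-2/(x + 1)) dx.
Step 2. Evaluate the standard form [assuming x > 3]: now -4*log(x - 3) + ∫(1/(x - 5)) dx + ∫(-2/(x + 1)) dx.
Step 3. Evaluate the standard form [assuming x > -1]: now -4*log(x - 3) - 2*log(x + 1) + ∫(1/(x - 5)) dx.
Step 4. Evaluate the standard form [assuming x > 5]: now log(x - 5) - 4*log(x - 3) - 2*log(x + 1).
Answer: log(x - 5) - 4*log(x - 3) - 2*log(x + 1).


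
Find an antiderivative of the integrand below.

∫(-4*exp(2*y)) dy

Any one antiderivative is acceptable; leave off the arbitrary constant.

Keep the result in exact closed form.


Answer: -2*exp(2*y).


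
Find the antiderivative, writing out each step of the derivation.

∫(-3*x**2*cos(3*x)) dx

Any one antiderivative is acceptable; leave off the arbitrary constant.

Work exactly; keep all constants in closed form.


Step 1. Integrate ∫(-3*x**2*cos(3*x)) dx by parts with u = x**2, dv = (-3*cos(3*x)) dx, so v = -sin(3*x): now -x**2*sin(3*x) + ∫(2*x*sin(3*x)) dx.
Step 2. Integrate ∫(2*x*sin(3*x)) dx by parts with u = x, dv = (2*sin(3*x)) dx, so v = -2*cos(3*x)/3: now -x**2*sin(3*x) - 2*x*cos(3*x)/3 + ∫(2*cos(3*x)/3) dx.
Step 3. Evaluate the standard form: now -x**2*sin(3*x) - 2*x*cos(3*x)/3 + 2*sin(3*x)/9.
Answer: -x**2*sin(3*x) - 2*x*cos(3*x)/3 + 2*sin(3*x)/9.


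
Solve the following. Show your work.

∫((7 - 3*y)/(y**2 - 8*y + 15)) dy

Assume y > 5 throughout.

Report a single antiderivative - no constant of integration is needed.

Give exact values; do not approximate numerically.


Step 1. Decompose ∫((7 - 3*y)/(y**2 - 8*y + 15)) dy by partial fractions, (7 - 3*y)/(y**2 - 8*y + 15) = 1/(y - 3) - 4/(y - 5): now ∫(-4/(y - 5)) dy + ∫(1/(y - 3)) dy.
Step 2. Evaluate the standard form [assuming y > 3]: now log(y - 3) + ∫(-4/(y - 5)) dy.
Step 3. Evaluate the standard form [assuming y > 5]: now -4*log(y - 5) + log(y - 3).
Answer: -4*log(y - 5) + log(y - 3).


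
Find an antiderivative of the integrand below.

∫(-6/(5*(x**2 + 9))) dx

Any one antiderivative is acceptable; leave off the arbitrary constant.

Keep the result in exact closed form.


Answer: -2*atan(x/3)/5.


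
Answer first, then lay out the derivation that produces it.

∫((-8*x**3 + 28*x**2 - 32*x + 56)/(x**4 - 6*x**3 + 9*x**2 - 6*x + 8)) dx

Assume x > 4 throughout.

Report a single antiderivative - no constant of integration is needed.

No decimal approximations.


The answer is -4*log(x - 4) - 4*log(x - 2) + 4*atan(x).
Step 1. Decompose ∫((-8*x**3 + 28*x**2 - 32*x + 56)/(x**4 - 6*x**3 + 9*x**2 - 6*x + 8)) dx by partial fractions, (-8*x**3 + 28*x**2 - 32*x + 56)/(x**4 - 6*x**3 + 9*x**2 - 6*x + 8) = 4/(x**2 + 1) - 4/(x - 2) - 4/(x - 4): now ∫(-4/(x - 4)) dx + ∫(-4/(x - 2)) dx + ∫(4/(x**2 + 1)) dx.
Step 2. Evaluate the standard form [assuming x > 2]: now -4*log(x - 2) + ∫(-4/(x - 4)) dx + ∫(4/(x**2 + 1)) dx.
Step 3. Evaluate the standard form [assuming x > 4]: now -4*log(x - 4) - 4*log(x - 2) + ∫(4/(x**2 + 1)) dx.
Step 4. Evaluate the standard form: now -4*log(x - 4) - 4*log(x - 2) + 4*atan(x).
Answer: -4*log(x - 4) - 4*log(x - 2) + 4*atan(x).


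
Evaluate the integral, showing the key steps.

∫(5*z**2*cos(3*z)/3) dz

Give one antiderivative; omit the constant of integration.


Step 1. Integrate ∫(5*z**2*cos(3*z)/3) dz by parts with u = z**2, dv = (5*cos(3*z)/3) dz, so v = 5*sin(3*z)/9: now 5*z**2*sin(3*z)/9 + ∫(-10*z*sin(3*z)/9) dz.
Step 2. Integrate ∫(-10*z*sin(3*z)/9) dz by parts with u = z, dv = (-10*sin(3*z)/9) dz, so v = 10*cos(3*z)/27: now 5*z**2*sin(3*z)/9 + 10*z*cos(3*z)/27 + ∫(-10*cos(3*z)/27) dz.
Step 3. Evaluate the standard form: now 5*z**2*sin(3*z)/9 + 10*z*cos(3*z)/27 - 10*sin(3*z)/81.
Answer: 5*z**2*sin(3*z)/9 + 10*z*cos(3*z)/27 - 10*sin(3*z)/81.


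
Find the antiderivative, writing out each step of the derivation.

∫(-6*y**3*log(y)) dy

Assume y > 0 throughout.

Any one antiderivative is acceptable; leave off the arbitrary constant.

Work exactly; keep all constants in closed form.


Step 1. Integrate ∫(-6*y**3*log(y)) dy by parts with u = log(y), dv = (-6*y**3) dy, so v = -3*y**4/2 [assuming y > 0]: now -3*y**4*log(y)/2 + ∫(3*y**3/2) dy.
Step 2. Evaluate the standard form: now -3*y**4*log(y)/2 + 3*y**4/8.
Answer: -3*y**4*log(y)/2 + 3*y**4/8.


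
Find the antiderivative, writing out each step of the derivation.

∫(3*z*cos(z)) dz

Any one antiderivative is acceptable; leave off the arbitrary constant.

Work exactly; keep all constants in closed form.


Step 1. Integrate ∫(3*z*cos(z)) dz by parts with u = z, dv = (3*cos(z)) dz, so v = 3*sin(z): now 3*z*sin(z) + ∫(-3*sin(z)) dz.
Step 2. Evaluate the standard form: now 3*z*sin(z) + 3*cos(z).
Answer: 3*z*sin(z) + 3*cos(z).


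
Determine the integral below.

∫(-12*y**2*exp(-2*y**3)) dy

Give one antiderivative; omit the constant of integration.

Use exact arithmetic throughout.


Answer: 2*exp(-2*y**3).


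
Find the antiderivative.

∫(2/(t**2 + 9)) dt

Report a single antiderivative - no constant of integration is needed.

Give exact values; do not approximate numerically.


Answer: 2*atan(t/3)/3.


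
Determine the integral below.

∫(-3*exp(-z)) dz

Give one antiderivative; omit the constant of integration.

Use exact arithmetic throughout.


Answer: 3*exp(-z).


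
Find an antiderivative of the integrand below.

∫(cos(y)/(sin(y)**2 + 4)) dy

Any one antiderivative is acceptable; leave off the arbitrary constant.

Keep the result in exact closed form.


Answer: atan(sin(y)/2)/2.


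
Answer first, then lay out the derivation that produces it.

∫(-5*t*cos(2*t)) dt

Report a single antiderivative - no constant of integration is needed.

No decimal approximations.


The answer is -5*t*sin(2*t)/2 - 5*cos(2*t)/4.
Step 1. Integrate ∫(-5*t*cos(2*t)) dt by parts with u = t, dv = (-5*cos(2*t)) dt, so v = -5*sin(2*t)/2: now -5*t*sin(2*t)/2 + ∫(5*sin(2*t)/2) dt.
Step 2. Evaluate the standard form: now -5*t*sin(2*t)/2 - 5*cos(2*t)/4.
Answer: -5*t*sin(2*t)/2 - 5*cos(2*t)/4.


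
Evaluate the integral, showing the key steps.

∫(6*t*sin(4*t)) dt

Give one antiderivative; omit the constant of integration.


Step 1. Integrate ∫(6*t*sin(4*t)) dt by parts with u = t, dv = (6*sin(4*t)) dt, so v = -3*cos(4*t)/2: now -3*t*cos(4*t)/2 + ∫(3*cos(4*t)/2) dt.
Step 2. Evaluate the standard form: now -3*t*cos(4*t)/2 + 3*sin(4*t)/8.
Answer: -3*t*cos(4*t)/2 + 3*sin(4*t)/8.


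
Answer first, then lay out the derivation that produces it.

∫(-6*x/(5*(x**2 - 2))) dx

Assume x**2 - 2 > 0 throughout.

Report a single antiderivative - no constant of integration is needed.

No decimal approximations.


The answer is -3*log(x**2 - 2)/5.
Step 1. Substitute u = x**2 - 2, turning ∫(-6*x/(5*(x**2 - 2))) dx into ∫(-3/(5*u)) du: now ∫(-3/(5*u)) du.
Step 2. Evaluate the standard form [assuming u > 0]: now -3*log(u)/5.
Step 3. Substitute back u = x**2 - 2: now -3*log(x**2 - 2)/5.
Answer: -3*log(x**2 - 2)/5.


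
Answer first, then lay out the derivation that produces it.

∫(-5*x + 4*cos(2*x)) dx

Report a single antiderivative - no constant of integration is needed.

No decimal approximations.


The answer is -5*x**2/2 + 2*sin(2*x).
Step 1. Rewrite: now ∫(-5*x) dx + ∫(4*cos(2*x)) dx.
Step 2. Evaluate the standard form: now -5*x**2/2 + ∫(4*cos(2*x)) dx.
Step 3. Evaluate the standard form: now -5*x**2/2 + 2*sin(2*x).
Answer: -5*x**2/2 + 2*sin(2*x).


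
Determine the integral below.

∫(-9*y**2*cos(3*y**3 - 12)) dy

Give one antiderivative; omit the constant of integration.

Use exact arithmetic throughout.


Answer: -sin(3*y**3 - 12).


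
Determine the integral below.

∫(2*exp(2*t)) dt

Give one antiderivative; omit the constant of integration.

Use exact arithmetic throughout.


Answer: exp(2*t).


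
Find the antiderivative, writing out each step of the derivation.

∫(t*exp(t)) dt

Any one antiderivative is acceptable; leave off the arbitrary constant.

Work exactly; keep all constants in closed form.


Step 1. Integrate ∫(t*exp(t)) dt by parts with u = t, dv = (exp(t)) dt, so v = exp(t): now t*exp(t) + ∫(-exp(t)) dt.
Step 2. Evaluate the standard form: now t*exp(t) - exp(t).
Answer: t*exp(t) - exp(t).


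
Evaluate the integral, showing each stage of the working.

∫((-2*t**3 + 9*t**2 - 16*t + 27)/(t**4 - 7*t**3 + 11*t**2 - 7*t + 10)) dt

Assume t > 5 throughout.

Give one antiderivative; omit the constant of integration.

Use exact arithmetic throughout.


Step 1. Decompose ∫((-2*t**3 + 9*t**2 - 16*t + 27)/(t**4 - 7*t**3 + 11*t**2 - 7*t + 10)) dt by partial fractions, (-2*t**3 + 9*t**2 - 16*t + 27)/(t**4 - 7*t**3 + 11*t**2 - 7*t + 10) = 2/(t**2 + 1) - 1/(t - 2) - 1/(t - 5): now ∫(-1/(t - 5)) dt + ∫(-1/(t - 2)) dt + ∫(2/(t**2 + 1)) dt.
Step 2. Evaluate the standard form [assuming t > 2]: now -log(t - 2) + ∫(-1/(t - 5)) dt + ∫(2/(t**2 + 1)) dt.
Step 3. Evaluate the standard form [assuming t > 5]: now -log(t - 5) - log(t - 2) + ∫(2/(t**2 + 1)) dt.
Step 4. Evaluate the standard form: now -log(t - 5) - log(t - 2) + 2*atan(t).
Answer: -log(t - 5) - log(t - 2) + 2*atan(t).


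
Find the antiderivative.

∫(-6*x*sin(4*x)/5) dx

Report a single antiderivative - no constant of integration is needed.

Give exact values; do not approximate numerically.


Answer: 3*x*cos(4*x)/10 - 3*sin(4*x)/40.


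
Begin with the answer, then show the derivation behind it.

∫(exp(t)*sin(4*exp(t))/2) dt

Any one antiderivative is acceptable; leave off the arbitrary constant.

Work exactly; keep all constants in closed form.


The answer is -cos(4*exp(t))/8.
Step 1. Substitute u = exp(t), turning ∫(exp(t)*sin(4*exp(t))/2) dt into ∫(sin(4*u)/2) du: now ∫(sin(4*u)/2) du.
Step 2. Evaluate the standard form: now -cos(4*u)/8.
Step 3. Substitute back u = exp(t): now -cos(4*exp(t))/8.
Answer: -cos(4*exp(t))/8.


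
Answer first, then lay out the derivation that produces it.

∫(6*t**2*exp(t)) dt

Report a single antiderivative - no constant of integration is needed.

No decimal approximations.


The answer is 6*t**2*exp(t) - 12*t*exp(t) + 12*exp(t).
Step 1. Integrate ∫(6*t**2*exp(t)) dt by parts with u = t**2, dv = (6*exp(t)) dt, so v = 6*exp(t): now 6*t**2*exp(t) + ∫(-12*t*exp(t)) dt.
Step 2. Integrate ∫(-12*t*exp(t)) dt by parts with u = t, dv = (-12*exp(t)) dt, so v = -12*exp(t): now 6*t**2*exp(t) - 12*t*exp(t) + ∫(12*exp(t)) dt.
Step 3. Evaluate the standard form: now 6*t**2*exp(t) - 12*t*exp(t) + 12*exp(t).
Answer: 6*t**2*exp(t) - 12*t*exp(t) + 12*exp(t).


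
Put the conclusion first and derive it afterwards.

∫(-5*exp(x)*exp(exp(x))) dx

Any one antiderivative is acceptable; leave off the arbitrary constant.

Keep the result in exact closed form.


The answer is -5*exp(exp(x)).
Step 1. Substitute u = exp(x), turning ∫(-5*exp(x)*exp(exp(x))) dx into ∫(-5*exp(u)) du: now ∫(-5*exp(u)) du.
Step 2. Evaluate the standard form: now -5*exp(u).
Step 3. Substitute back u = exp(x): now -5*exp(exp(x)).
Answer: -5*exp(exp(x)).


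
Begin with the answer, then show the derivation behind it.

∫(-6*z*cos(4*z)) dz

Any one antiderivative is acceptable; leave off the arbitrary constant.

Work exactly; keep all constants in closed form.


The answer is -3*z*sin(4*z)/2 - 3*cos(4*z)/8.
Step 1. Integrate ∫(-6*z*cos(4*z)) dz by parts with u = z, dv = (-6*cos(4*z)) dz, so v = -3*sin(4*z)/2: now -3*z*sin(4*z)/2 + ∫(3*sin(4*z)/2) dz.
Step 2. Evaluate the standard form: now -3*z*sin(4*z)/2 - 3*cos(4*z)/8.
Answer: -3*z*sin(4*z)/2 - 3*cos(4*z)/8.


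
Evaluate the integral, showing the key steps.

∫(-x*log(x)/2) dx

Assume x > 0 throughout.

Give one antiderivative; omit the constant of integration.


Step 1. Integrate ∫(-x*log(x)/2) dx by parts with u = log(x), dv = (-x/2) dx, so v = -x**2/4 [assuming x > 0]: now -x**2*log(x)/4 + ∫(x/4) dx.
Step 2. Evaluate the standard form: now -x**2*log(x)/4 + x**2/8.
Answer: -x**2*log(x)/4 + x**2/8.


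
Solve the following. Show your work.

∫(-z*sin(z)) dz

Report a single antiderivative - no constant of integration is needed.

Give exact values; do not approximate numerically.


Step 1. Integrate ∫(-z*sin(z)) dz by parts with u = z, dv = (-sin(z)) dz, so v = cos(z): now z*cos(z) + ∫(-cos(z)) dz.
Step 2. Evaluate the standard form: now z*cos(z) - sin(z).
Answer: z*cos(z) - sin(z).


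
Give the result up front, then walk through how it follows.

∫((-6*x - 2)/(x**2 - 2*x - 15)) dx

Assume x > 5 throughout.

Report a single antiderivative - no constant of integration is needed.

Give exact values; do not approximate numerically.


The answer is -4*log(x - 5) - 2*log(x + 3).
Step 1. Decompose ∫((-6*x - 2)/(x**2 - 2*x - 15)) dx by partial fractions, (-6*x - 2)/(x**2 - 2*x - 15) = -2/(x + 3) - 4/(x - 5): now ∫(-4/(x - 5)) dx + ∫(-2/(x + 3)) dx.
Step 2. Evaluate the standard form [assuming x > 5]: now -4*log(x - 5) + ∫(-2/(x + 3)) dx.
Step 3. Evaluate the standard form [assuming x > -3]: now -4*log(x - 5) - 2*log(x + 3).
Answer: -4*log(x - 5) - 2*log(x + 3).


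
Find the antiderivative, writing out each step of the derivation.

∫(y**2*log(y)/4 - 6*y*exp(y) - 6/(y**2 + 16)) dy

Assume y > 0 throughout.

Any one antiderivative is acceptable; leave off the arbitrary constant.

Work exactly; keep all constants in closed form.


Step 1. Rewrite: now ∫(-6*y*exp(y)) dy + ∫(y**2*log(y)/4) dy + ∫(-6/(y**2 + 16)) dy.
Step 2. Integrate ∫(-6*y*exp(y)) dy by parts with u = y, dv = (-6*exp(y)) dy, so v = -6*exp(y): now -6*y*exp(y) + ∫(y**2*log(y)/4) dy + ∫(-6/(y**2 + 16)) dy + ∫(6*exp(y)) dy.
Step 3. Evaluate the standard form: now -6*y*exp(y) + 6*exp(y) + ∫(y**2*log(y)/4) dy + ∫(-6/(y**2 + 16)) dy.
Step 4. Evaluate the standard form: now -6*y*exp(y) + 6*exp(y) - 3*atan(y/4)/2 + ∫(y**2*log(y)/4) dy.
Step 5. Integrate ∫(y**2*log(y)/4) dy by parts with u = log(y), dv = (y**2/4) dy, so v = y**3/12 [assuming y > 0]: now y**3*log(y)/12 - 6*y*exp(y) + 6*exp(y) - 3*atan(y/4)/2 + ∫(-y**2/12) dy.
Step 6. Evaluate the standard form: now y**3*log(y)/12 - y**3/36 - 6*y*exp(y) + 6*exp(y) - 3*atan(y/4)/2.
Answer: y**3*log(y)/12 - y**3/36 - 6*y*exp(y) + 6*exp(y) - 3*atan(y/4)/2.
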